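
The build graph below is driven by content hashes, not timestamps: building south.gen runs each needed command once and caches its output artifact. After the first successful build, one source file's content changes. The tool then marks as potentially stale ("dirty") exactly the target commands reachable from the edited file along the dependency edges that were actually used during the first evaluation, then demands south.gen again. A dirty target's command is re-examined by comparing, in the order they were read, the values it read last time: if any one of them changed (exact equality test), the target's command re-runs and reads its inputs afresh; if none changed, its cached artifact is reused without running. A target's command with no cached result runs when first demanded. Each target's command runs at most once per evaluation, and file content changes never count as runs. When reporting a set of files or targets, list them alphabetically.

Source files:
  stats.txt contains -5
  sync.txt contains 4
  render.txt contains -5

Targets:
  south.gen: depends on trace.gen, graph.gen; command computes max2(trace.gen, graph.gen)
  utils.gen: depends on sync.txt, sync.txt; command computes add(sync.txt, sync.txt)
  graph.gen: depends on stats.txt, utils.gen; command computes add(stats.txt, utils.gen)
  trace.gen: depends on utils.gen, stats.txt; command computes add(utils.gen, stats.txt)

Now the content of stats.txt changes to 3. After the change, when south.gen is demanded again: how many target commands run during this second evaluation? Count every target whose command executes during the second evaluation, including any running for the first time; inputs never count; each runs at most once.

Run set: graph.gen, south.gen, trace.gen (3 run).

Initial pass — values computed on the first demand:
  utils.gen = add(4, 4) = 8
  graph.gen = add(-5, 8) = 3
  trace.gen = add(8, -5) = 3
  south.gen = max2(3, 3) = 3

Second demand — change propagation:
  graph.gen: re-runs because stats.txt -5->3; new result 11.
  trace.gen: re-runs because stats.txt -5->3; new result 11.
  south.gen: re-runs because trace.gen 3->11; graph.gen 3->11; new result 11.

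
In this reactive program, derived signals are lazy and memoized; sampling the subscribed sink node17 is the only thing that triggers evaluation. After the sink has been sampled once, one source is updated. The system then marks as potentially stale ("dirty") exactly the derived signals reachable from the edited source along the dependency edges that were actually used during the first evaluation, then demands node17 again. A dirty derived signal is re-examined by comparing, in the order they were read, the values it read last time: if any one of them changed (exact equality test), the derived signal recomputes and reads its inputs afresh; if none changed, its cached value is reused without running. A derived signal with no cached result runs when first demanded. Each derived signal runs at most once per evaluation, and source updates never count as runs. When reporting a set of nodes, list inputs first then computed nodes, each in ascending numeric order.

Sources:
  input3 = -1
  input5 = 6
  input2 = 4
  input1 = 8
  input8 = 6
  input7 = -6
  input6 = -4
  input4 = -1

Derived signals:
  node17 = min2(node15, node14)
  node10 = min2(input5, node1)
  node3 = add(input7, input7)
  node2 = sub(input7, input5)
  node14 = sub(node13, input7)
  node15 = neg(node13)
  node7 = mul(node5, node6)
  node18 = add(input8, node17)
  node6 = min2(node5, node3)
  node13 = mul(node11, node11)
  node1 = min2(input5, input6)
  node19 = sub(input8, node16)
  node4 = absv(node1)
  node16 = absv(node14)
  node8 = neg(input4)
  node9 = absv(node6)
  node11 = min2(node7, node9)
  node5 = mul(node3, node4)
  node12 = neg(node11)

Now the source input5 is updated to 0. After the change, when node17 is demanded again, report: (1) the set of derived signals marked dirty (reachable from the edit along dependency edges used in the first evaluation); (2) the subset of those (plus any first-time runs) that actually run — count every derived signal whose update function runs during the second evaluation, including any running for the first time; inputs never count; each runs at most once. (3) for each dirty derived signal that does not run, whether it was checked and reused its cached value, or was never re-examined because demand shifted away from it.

First demand of the output computes:
  node1 = min2(6, -4) = -4
  node3 = add(-6, -6) = -12
  node4 = absv(-4) = 4
  node5 = mul(-12, 4) = -48
  node6 = min2(-48, -12) = -48
  node7 = mul(-48, -48) = 2304
  node9 = absv(-48) = 48
  node11 = min2(2304, 48) = 48
  node13 = mul(48, 48) = 2304
  node14 = sub(2304, -6) = 2310
  node15 = neg(2304) = -2304
  node17 = min2(-2304, 2310) = -2304

After the edit, cleaning proceeds:
  node1: a read changed (input5 6->0) — executes, giving -4 — identical to its old value.
  node4: dirty, but its reads are unchanged (node1 unchanged); cached 4 stands.
  node5: dirty, but its reads are unchanged (node3 unchanged, node4 unchanged); cached -48 stands.
  node6: dirty, but its reads are unchanged (node5 unchanged, node3 unchanged); cached -48 stands.
  node7: dirty, but its reads are unchanged (node5 unchanged, node6 unchanged); cached 2304 stands.
  node9: dirty, but its reads are unchanged (node6 unchanged); cached 48 stands.
  node11: dirty, but its reads are unchanged (node7 unchanged, node9 unchanged); cached 48 stands.
  node13: dirty, but its reads are unchanged (node11 unchanged, node11 unchanged); cached 2304 stands.
  node14: dirty, but its reads are unchanged (node13 unchanged, input7 unchanged); cached 2310 stands.
  node15: dirty, but its reads are unchanged (node13 unchanged); cached -2304 stands.
  node17: dirty, but its reads are unchanged (node15 unchanged, node14 unchanged); cached -2304 stands.

Note the absorption at node1: it re-runs yet its value is the same, leaving the output's value untouched.

The edit dirties: node1, node4, node5, node6, node7, node9, node11, node13, node14, node15, node17.
1 derived signals run: node1.
Cache hits after checking: node4, node5, node6, node7, node9, node11, node13, node14, node15, node17.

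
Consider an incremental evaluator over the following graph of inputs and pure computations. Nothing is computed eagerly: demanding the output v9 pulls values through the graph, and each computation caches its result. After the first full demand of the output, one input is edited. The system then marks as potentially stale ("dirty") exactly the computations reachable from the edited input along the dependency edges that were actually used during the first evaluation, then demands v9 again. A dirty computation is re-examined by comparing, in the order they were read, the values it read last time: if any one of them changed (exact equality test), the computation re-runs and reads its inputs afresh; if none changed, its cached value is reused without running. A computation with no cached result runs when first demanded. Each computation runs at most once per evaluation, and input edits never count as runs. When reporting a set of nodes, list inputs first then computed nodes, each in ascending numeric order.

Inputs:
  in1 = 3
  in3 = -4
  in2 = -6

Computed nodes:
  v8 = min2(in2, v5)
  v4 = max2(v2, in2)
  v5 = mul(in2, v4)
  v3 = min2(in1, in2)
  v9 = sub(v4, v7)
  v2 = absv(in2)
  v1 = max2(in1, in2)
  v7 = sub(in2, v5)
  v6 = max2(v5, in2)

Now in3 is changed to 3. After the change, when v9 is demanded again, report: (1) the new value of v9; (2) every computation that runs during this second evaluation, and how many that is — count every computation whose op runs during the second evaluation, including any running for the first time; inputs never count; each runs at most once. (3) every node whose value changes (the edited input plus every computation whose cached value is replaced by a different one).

v9 now evaluates to -24.
Run set: none (0 run).
Changed values: in3.
The important point: nothing the output needs ever reads in3, so the edit is invisible to it.

Initial pass — values computed on the first demand:
  v2 = absv(-6) = 6
  v4 = max2(6, -6) = 6
  v5 = mul(-6, 6) = -36
  v7 = sub(-6, -36) = 30
  v9 = sub(6, 30) = -24

Second demand — change propagation:
  no demanded computation ever read in3, so the edit dirties nothing and nothing runs.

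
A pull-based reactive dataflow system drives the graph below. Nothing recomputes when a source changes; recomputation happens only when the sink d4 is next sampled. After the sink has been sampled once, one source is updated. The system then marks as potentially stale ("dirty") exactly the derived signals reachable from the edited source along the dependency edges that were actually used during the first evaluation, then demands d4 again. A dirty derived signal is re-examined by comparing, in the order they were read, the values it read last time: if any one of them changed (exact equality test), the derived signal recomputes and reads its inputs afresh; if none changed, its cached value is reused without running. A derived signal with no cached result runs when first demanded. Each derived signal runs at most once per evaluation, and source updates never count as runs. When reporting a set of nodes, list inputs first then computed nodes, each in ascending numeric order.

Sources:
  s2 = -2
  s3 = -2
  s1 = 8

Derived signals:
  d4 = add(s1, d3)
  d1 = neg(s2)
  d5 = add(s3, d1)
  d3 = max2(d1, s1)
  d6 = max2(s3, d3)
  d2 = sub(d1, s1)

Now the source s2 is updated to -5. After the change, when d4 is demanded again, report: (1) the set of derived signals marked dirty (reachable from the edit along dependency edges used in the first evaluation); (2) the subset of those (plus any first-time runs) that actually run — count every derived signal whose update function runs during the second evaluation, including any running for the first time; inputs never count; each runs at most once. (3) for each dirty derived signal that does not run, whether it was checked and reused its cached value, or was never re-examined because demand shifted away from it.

Marked dirty: d1, d3, d4.
Derived signals that run: d1, d3 — 2 in total.
Checked but reused from cache: d4.
Key observation: the change is absorbed at d3 — it re-runs but produces the same value, and the output's value is unchanged.

First evaluation (everything demanded from the output):
  d1 = neg(-2) = 2
  d3 = max2(2, 8) = 8
  d4 = add(8, 8) = 16

Propagation after the edit:
  d1: runs — s2 -2->-5; result 5.
  d3: runs — d1 2->5; result 8 (same value as before).
  d4: checked — values it read are unchanged (s1 unchanged, d3 unchanged); reused cached 16 without running.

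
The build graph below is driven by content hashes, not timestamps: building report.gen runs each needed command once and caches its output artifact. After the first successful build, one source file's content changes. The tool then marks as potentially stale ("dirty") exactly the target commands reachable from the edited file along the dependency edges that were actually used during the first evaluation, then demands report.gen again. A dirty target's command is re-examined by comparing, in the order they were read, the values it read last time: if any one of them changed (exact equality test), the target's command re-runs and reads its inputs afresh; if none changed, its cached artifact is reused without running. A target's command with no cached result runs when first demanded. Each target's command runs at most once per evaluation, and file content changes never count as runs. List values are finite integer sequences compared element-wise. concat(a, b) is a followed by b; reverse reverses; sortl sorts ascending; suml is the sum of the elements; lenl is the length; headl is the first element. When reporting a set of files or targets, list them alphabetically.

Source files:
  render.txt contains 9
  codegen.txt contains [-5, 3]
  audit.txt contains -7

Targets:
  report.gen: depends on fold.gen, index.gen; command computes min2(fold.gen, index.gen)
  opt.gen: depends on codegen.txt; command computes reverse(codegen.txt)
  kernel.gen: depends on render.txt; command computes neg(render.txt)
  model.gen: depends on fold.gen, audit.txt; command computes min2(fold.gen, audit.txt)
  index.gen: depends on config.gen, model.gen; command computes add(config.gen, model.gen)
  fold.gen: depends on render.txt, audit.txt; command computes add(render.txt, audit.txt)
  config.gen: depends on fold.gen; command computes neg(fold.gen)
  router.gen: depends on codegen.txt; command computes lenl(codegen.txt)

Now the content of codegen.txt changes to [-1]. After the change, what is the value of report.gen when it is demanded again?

Initial pass — values computed on the first demand:
  fold.gen = add(9, -7) = 2
  config.gen = neg(2) = -2
  model.gen = min2(2, -7) = -7
  index.gen = add(-2, -7) = -9
  report.gen = min2(2, -9) = -9

Second demand — change propagation:
  no demanded computation ever read codegen.txt, so the edit dirties nothing and nothing runs.

The important point: nothing the output needs ever reads codegen.txt, so the edit is invisible to it.

report.gen now evaluates to -9.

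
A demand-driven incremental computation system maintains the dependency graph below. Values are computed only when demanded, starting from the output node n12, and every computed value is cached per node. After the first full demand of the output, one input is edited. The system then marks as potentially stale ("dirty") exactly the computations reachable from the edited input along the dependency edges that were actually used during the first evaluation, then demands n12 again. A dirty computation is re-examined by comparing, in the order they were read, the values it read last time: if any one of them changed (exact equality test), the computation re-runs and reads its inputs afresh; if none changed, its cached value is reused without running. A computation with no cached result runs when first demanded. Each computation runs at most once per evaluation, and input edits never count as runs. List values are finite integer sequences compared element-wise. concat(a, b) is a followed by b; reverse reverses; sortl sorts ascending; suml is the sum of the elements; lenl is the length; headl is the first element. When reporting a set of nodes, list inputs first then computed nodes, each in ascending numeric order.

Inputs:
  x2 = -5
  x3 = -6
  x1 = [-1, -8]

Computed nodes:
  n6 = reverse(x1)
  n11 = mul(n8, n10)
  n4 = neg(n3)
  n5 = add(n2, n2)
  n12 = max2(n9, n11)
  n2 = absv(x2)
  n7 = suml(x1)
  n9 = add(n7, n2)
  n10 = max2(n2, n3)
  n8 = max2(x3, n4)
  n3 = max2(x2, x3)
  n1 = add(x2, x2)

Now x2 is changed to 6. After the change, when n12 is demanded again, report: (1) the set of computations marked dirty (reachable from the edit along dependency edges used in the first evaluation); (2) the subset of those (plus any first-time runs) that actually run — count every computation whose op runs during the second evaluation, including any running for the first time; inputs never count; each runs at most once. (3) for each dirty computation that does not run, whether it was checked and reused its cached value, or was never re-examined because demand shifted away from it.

Marked dirty: n2, n3, n4, n8, n9, n10, n11, n12.
Computations that run: n2, n3, n4, n8, n9, n10, n11, n12 — 8 in total.
Every dirty computation ran.

First evaluation (everything demanded from the output):
  n2 = absv(-5) = 5
  n3 = max2(-5, -6) = -5
  n4 = neg(-5) = 5
  n7 = suml([-1, -8]) = -9
  n8 = max2(-6, 5) = 5
  n9 = add(-9, 5) = -4
  n10 = max2(5, -5) = 5
  n11 = mul(5, 5) = 25
  n12 = max2(-4, 25) = 25

Propagation after the edit:
  n2: runs — x2 -5->6; result 6.
  n3: runs — x2 -5->6; result 6.
  n4: runs — n3 -5->6; result -6.
  n8: runs — n4 5->-6; result -6.
  n9: runs — n2 5->6; result -3.
  n10: runs — n2 5->6; n3 -5->6; result 6.
  n11: runs — n8 5->-6; n10 5->6; result -36.
  n12: runs — n9 -4->-3; n11 25->-36; result -3.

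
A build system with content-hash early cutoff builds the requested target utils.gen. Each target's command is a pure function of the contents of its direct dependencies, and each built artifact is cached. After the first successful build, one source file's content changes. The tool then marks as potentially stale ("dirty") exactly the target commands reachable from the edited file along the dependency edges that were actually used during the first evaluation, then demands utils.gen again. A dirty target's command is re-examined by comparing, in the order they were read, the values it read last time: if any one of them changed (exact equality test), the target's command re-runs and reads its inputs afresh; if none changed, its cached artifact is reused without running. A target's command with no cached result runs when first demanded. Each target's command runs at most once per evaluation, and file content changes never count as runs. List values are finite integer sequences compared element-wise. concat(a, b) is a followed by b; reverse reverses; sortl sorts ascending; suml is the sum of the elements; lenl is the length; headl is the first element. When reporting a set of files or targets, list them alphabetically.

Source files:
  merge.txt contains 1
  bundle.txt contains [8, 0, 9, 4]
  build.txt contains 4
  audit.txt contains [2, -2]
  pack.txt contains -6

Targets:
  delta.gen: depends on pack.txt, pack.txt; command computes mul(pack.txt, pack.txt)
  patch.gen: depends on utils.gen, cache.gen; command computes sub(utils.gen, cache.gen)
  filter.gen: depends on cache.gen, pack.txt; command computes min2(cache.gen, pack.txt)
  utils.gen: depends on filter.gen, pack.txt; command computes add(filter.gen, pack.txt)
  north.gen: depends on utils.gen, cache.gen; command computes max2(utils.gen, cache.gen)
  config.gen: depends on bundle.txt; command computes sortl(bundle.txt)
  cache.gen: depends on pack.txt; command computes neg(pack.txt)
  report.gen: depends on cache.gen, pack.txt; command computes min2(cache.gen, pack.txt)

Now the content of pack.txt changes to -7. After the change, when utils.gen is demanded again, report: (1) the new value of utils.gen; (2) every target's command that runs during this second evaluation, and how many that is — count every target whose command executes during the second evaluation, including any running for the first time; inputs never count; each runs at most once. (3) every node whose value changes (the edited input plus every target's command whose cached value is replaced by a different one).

First evaluation (everything demanded from the output):
  cache.gen = neg(-6) = 6
  filter.gen = min2(6, -6) = -6
  utils.gen = add(-6, -6) = -12

Propagation after the edit:
  cache.gen: runs — pack.txt -6->-7; result 7.
  filter.gen: runs — cache.gen 6->7; pack.txt -6->-7; result -7.
  utils.gen: runs — filter.gen -6->-7; pack.txt -6->-7; result -14.

New value of utils.gen: -14.
Target commands that run: cache.gen, filter.gen, utils.gen — 3 in total.
Values that change: cache.gen, filter.gen, pack.txt, utils.gen.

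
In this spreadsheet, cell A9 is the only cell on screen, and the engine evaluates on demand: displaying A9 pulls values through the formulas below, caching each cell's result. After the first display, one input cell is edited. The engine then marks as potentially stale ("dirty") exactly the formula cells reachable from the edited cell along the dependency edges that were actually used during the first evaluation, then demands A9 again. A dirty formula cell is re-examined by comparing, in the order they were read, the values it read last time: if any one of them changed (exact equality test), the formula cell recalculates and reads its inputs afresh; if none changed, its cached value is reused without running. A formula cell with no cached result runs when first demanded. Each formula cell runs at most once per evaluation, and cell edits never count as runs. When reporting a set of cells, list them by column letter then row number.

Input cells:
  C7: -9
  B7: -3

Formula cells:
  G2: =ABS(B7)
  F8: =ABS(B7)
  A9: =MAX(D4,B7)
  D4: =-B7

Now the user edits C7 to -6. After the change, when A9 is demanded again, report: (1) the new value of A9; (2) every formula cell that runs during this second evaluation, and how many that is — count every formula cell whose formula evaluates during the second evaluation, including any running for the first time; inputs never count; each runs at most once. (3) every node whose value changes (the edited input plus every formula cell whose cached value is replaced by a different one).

Initial pass — values computed on the first demand:
  D4 = -(-3) = 3
  A9 = MAX(3, -3) = 3

Second demand — change propagation:
  no demanded computation ever read C7, so the edit dirties nothing and nothing runs.

The important point: nothing the output needs ever reads C7, so the edit is invisible to it.

A9 now evaluates to 3.
Run set: none (0 run).
Changed values: C7.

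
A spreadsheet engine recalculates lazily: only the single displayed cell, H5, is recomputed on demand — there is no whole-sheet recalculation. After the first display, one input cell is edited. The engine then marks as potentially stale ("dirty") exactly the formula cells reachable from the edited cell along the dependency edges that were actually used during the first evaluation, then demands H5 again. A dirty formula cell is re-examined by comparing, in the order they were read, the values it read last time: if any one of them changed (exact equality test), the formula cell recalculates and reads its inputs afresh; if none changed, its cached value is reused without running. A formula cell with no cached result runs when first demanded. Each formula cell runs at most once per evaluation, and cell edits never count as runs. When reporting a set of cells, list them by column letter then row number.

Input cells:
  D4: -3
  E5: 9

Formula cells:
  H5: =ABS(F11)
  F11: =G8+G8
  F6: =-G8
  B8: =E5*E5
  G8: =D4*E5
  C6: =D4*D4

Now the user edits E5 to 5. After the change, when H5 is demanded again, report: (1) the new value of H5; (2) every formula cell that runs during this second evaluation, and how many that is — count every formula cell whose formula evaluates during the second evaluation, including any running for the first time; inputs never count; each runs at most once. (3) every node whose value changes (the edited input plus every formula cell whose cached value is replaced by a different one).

First evaluation (everything demanded from the output):
  G8 = -3 * 9 = -27
  F11 = -27 + -27 = -54
  H5 = ABS(-54) = 54

Propagation after the edit:
  G8: runs — E5 9->5; result -15.
  F11: runs — G8 -27->-15; G8 -27->-15; result -30.
  H5: runs — F11 -54->-30; result 30.

New value of H5: 30.
Formula cells that run: F11, G8, H5 — 3 in total.
Values that change: E5, F11, G8, H5.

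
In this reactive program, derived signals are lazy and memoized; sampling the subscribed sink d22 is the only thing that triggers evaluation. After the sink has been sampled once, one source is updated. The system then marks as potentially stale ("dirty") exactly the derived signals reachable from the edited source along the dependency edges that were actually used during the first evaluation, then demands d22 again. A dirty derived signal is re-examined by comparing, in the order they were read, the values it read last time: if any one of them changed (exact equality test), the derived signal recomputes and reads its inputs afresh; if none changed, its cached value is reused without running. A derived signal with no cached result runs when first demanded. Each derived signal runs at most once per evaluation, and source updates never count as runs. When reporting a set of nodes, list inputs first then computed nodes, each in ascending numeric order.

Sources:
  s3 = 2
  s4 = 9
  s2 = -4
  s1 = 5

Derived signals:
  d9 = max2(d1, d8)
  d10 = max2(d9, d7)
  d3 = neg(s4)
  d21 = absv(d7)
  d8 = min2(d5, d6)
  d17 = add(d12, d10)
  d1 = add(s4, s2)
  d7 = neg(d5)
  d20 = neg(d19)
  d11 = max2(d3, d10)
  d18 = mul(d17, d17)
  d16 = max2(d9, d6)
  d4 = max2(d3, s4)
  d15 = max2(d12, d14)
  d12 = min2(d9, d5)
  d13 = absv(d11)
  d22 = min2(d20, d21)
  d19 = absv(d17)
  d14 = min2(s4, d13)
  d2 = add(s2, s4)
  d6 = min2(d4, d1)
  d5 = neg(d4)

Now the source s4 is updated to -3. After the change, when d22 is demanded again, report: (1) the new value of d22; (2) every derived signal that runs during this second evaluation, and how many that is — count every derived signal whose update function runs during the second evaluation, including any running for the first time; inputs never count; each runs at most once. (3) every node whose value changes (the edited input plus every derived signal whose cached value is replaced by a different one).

First demand of the output computes:
  d1 = add(9, -4) = 5
  d3 = neg(9) = -9
  d4 = max2(-9, 9) = 9
  d5 = neg(9) = -9
  d6 = min2(9, 5) = 5
  d7 = neg(-9) = 9
  d8 = min2(-9, 5) = -9
  d9 = max2(5, -9) = 5
  d10 = max2(5, 9) = 9
  d12 = min2(5, -9) = -9
  d17 = add(-9, 9) = 0
  d19 = absv(0) = 0
  d20 = neg(0) = 0
  d21 = absv(9) = 9
  d22 = min2(0, 9) = 0

After the edit, cleaning proceeds:
  d1: a read changed (s4 9->-3) — executes, giving -7.
  d3: a read changed (s4 9->-3) — executes, giving 3.
  d4: a read changed (d3 -9->3; s4 9->-3) — executes, giving 3.
  d5: a read changed (d4 9->3) — executes, giving -3.
  d6: a read changed (d4 9->3; d1 5->-7) — executes, giving -7.
  d7: a read changed (d5 -9->-3) — executes, giving 3.
  d8: a read changed (d5 -9->-3; d6 5->-7) — executes, giving -7.
  d9: a read changed (d1 5->-7; d8 -9->-7) — executes, giving -7.
  d10: a read changed (d9 5->-7; d7 9->3) — executes, giving 3.
  d12: a read changed (d9 5->-7; d5 -9->-3) — executes, giving -7.
  d17: a read changed (d12 -9->-7; d10 9->3) — executes, giving -4.
  d19: a read changed (d17 0->-4) — executes, giving 4.
  d20: a read changed (d19 0->4) — executes, giving -4.
  d21: a read changed (d7 9->3) — executes, giving 3.
  d22: a read changed (d20 0->-4; d21 9->3) — executes, giving -4.

Demanding d22 again yields -4.
15 derived signals run: d1, d3, d4, d5, d6, d7, d8, d9, d10, d12, d17, d19, d20, d21, d22.
The nodes whose values change: s4, d1, d3, d4, d5, d6, d7, d8, d9, d10, d12, d17, d19, d20, d21, d22.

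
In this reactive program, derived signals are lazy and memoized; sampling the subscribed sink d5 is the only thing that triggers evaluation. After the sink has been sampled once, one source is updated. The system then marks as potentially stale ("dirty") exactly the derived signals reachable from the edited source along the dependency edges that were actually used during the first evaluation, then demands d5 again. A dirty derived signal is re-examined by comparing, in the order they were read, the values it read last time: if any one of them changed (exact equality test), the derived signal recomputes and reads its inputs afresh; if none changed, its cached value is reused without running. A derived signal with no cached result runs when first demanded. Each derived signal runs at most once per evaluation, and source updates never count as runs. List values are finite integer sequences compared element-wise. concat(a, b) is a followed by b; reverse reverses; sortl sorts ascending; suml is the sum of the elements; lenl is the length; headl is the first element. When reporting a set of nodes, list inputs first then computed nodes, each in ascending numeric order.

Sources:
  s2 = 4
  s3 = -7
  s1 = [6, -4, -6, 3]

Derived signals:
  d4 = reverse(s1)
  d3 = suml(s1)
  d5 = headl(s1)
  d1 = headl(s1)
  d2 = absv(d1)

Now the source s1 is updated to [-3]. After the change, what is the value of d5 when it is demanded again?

Demanding d5 again yields -3.

First demand of the output computes:
  d5 = headl([6, -4, -6, 3]) = 6

After the edit, cleaning proceeds:
  d5: a read changed (s1 [6, -4, -6, 3]->[-3]) — executes, giving -3.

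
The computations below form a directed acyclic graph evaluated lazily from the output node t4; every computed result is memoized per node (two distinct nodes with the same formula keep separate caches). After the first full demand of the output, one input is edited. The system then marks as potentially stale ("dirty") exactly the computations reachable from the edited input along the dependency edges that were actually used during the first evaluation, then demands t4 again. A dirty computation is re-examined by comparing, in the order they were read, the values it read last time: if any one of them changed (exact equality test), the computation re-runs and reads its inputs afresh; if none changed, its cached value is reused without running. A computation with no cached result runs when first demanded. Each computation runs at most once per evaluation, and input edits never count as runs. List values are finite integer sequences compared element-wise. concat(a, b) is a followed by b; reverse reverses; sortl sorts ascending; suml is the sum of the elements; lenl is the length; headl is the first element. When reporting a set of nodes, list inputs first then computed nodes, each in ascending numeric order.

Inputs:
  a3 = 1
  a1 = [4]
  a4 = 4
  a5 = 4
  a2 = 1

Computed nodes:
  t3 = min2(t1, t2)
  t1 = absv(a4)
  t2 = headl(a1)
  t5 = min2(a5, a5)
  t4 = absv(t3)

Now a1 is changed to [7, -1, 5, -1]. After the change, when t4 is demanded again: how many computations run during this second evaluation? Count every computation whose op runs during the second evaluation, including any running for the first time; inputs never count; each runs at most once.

2 computations run: t2, t3.
Note the absorption at t3: it re-runs yet its value is the same, leaving the output's value untouched.

First demand of the output computes:
  t1 = absv(4) = 4
  t2 = headl([4]) = 4
  t3 = min2(4, 4) = 4
  t4 = absv(4) = 4

After the edit, cleaning proceeds:
  t2: a read changed (a1 [4]->[7, -1, 5, -1]) — executes, giving 7.
  t3: a read changed (t2 4->7) — executes, giving 4 — identical to its old value.
  t4: dirty, but its reads are unchanged (t3 unchanged); cached 4 stands.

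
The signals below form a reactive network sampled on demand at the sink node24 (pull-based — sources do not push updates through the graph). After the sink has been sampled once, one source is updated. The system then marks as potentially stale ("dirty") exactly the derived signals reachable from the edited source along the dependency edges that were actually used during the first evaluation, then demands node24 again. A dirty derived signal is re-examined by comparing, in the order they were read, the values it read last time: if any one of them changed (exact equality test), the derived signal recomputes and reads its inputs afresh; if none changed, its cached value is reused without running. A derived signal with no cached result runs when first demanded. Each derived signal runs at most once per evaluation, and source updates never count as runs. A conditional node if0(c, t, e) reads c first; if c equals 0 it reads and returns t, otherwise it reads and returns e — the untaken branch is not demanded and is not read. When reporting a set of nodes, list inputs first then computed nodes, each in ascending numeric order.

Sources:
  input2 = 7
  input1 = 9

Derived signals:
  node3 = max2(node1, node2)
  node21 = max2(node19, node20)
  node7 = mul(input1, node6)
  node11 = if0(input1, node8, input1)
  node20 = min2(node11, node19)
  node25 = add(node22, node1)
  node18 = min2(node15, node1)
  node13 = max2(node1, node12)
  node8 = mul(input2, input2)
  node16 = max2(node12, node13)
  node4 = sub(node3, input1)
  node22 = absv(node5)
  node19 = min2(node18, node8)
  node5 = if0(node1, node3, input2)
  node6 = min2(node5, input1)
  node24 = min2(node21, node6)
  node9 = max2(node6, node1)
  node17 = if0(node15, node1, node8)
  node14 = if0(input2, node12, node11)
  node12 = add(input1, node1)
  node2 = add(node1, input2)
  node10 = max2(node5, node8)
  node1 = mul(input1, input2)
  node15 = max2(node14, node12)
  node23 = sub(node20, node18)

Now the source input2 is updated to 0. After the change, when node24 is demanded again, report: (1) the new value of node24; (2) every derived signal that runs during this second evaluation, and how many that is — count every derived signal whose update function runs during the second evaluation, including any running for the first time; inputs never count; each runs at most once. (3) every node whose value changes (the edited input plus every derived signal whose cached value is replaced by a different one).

node24 now evaluates to 0.
Run set: node1, node2, node3, node5, node6, node8, node12, node14, node15, node18, node19, node20, node21, node24 (14 run).
Changed values: input2, node1, node5, node6, node8, node12, node15, node18, node19, node20, node21, node24.
The important point: the flipped condition pulls in fresh nodes; node2, node3 run for the first time.

Initial pass — values computed on the first demand:
  node1 = mul(9, 7) = 63
  node5 = if0(node1=63 -> else branch input2) = 7
  node6 = min2(7, 9) = 7
  node8 = mul(7, 7) = 49
  node11 = if0(input1=9 -> else branch input1) = 9
  node12 = add(9, 63) = 72
  node14 = if0(input2=7 -> else branch node11) = 9
  node15 = max2(9, 72) = 72
  node18 = min2(72, 63) = 63
  node19 = min2(63, 49) = 49
  node20 = min2(9, 49) = 9
  node21 = max2(49, 9) = 49
  node24 = min2(49, 7) = 7

Second demand — change propagation:
  node1: re-runs because input2 7->0; new result 0.
  node2: newly demanded (no cache) — executes and yields 0.
  node3: newly demanded (no cache) — executes and yields 0.
  node5: re-runs because node1 63->0; input2 7->0; new result 0.
  node6: re-runs because node5 7->0; new result 0.
  node8: re-runs because input2 7->0; input2 7->0; new result 0.
  node12: re-runs because node1 63->0; new result 9.
  node14: re-runs because input2 7->0; new result 9 (unchanged).
  node15: re-runs because node12 72->9; new result 9.
  node18: re-runs because node15 72->9; node1 63->0; new result 0.
  node19: re-runs because node18 63->0; node8 49->0; new result 0.
  node20: re-runs because node19 49->0; new result 0.
  node21: re-runs because node19 49->0; node20 9->0; new result 0.
  node24: re-runs because node21 49->0; node6 7->0; new result 0.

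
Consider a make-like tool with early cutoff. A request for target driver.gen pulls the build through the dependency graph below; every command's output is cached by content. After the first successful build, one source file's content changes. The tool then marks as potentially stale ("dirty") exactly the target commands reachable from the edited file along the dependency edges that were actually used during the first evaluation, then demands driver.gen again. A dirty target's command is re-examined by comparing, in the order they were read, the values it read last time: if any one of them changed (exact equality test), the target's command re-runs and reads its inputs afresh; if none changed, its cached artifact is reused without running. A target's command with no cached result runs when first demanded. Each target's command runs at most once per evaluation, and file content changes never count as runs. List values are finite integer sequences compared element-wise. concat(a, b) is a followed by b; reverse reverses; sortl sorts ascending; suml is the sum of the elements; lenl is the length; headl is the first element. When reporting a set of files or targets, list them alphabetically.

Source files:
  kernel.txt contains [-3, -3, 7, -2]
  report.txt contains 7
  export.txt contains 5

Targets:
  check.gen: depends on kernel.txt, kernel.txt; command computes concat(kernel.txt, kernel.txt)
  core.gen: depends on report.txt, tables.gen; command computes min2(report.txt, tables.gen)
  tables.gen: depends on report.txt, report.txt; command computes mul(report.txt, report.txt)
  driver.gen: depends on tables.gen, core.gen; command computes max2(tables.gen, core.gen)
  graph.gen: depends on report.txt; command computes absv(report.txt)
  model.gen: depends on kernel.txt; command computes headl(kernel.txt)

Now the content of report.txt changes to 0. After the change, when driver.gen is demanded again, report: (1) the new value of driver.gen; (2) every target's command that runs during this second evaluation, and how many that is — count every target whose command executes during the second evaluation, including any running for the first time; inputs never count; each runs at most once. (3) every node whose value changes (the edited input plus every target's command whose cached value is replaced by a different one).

Demanding driver.gen again yields 0.
3 target commands run: core.gen, driver.gen, tables.gen.
The nodes whose values change: core.gen, driver.gen, report.txt, tables.gen.

First demand of the output computes:
  tables.gen = mul(7, 7) = 49
  core.gen = min2(7, 49) = 7
  driver.gen = max2(49, 7) = 49

After the edit, cleaning proceeds:
  tables.gen: a read changed (report.txt 7->0; report.txt 7->0) — executes, giving 0.
  core.gen: a read changed (report.txt 7->0; tables.gen 49->0) — executes, giving 0.
  driver.gen: a read changed (tables.gen 49->0; core.gen 7->0) — executes, giving 0.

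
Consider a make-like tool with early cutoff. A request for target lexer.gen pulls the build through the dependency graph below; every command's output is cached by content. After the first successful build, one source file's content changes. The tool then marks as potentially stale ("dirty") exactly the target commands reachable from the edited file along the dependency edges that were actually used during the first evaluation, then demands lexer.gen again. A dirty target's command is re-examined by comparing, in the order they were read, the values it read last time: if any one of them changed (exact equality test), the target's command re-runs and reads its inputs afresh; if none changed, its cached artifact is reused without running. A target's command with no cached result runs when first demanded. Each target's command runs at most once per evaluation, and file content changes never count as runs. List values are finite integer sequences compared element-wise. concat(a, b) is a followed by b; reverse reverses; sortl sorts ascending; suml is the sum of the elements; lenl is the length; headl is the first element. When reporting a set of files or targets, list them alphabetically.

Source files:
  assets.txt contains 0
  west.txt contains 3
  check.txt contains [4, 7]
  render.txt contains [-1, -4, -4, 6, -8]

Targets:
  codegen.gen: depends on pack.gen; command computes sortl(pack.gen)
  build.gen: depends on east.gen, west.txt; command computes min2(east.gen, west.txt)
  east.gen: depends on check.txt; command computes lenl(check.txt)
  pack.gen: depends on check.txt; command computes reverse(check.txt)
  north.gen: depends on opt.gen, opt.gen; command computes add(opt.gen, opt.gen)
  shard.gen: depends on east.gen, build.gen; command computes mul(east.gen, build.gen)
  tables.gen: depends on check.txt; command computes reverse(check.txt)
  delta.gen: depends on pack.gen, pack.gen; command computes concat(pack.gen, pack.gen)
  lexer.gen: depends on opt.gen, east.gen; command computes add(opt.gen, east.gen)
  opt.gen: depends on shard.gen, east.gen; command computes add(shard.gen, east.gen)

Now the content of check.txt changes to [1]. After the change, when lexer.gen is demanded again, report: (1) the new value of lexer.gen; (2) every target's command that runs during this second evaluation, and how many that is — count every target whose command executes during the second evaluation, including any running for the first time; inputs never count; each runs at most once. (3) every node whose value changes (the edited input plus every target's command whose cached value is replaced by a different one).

Demanding lexer.gen again yields 3.
5 target commands run: build.gen, east.gen, lexer.gen, opt.gen, shard.gen.
The nodes whose values change: build.gen, check.txt, east.gen, lexer.gen, opt.gen, shard.gen.

First demand of the output computes:
  east.gen = lenl([4, 7]) = 2
  build.gen = min2(2, 3) = 2
  shard.gen = mul(2, 2) = 4
  opt.gen = add(4, 2) = 6
  lexer.gen = add(6, 2) = 8

After the edit, cleaning proceeds:
  east.gen: a read changed (check.txt [4, 7]->[1]) — executes, giving 1.
  build.gen: a read changed (east.gen 2->1) — executes, giving 1.
  shard.gen: a read changed (east.gen 2->1; build.gen 2->1) — executes, giving 1.
  opt.gen: a read changed (shard.gen 4->1; east.gen 2->1) — executes, giving 2.
  lexer.gen: a read changed (opt.gen 6->2; east.gen 2->1) — executes, giving 3.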